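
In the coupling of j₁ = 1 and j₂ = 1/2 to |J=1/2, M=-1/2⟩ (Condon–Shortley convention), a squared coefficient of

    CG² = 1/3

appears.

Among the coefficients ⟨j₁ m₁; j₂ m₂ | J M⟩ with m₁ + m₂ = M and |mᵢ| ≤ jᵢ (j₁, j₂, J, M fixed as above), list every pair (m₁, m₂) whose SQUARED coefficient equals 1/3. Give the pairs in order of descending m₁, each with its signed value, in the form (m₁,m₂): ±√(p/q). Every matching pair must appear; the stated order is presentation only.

(0,-1/2): +√(1/3)

Admissible pairs with m₁+m₂ = M = -1/2: (-1,1/2), (0,-1/2)
  (m₁,m₂)=(0,-1/2): CG² = 1/3, CG = +√(1/3)   ← matches the target
  (m₁,m₂)=(-1,1/2): CG² = 2/3, CG = −√(2/3)
Pairs with CG² = 1/3: (0,-1/2): +√(1/3)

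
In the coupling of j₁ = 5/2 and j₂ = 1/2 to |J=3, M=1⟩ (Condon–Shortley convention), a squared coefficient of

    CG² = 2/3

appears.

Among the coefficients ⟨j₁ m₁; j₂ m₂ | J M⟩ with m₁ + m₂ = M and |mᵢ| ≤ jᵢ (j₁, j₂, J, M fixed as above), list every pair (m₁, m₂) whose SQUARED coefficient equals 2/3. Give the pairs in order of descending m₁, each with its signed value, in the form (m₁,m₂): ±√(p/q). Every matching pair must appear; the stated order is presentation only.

(1/2,1/2): +√(2/3)

Admissible pairs with m₁+m₂ = M = 1: (1/2,1/2), (3/2,-1/2)
  (m₁,m₂)=(3/2,-1/2): CG² = 1/3, CG = +√(1/3)
  (m₁,m₂)=(1/2,1/2): CG² = 2/3, CG = +√(2/3)   ← matches the target
Pairs with CG² = 2/3: (1/2,1/2): +√(2/3)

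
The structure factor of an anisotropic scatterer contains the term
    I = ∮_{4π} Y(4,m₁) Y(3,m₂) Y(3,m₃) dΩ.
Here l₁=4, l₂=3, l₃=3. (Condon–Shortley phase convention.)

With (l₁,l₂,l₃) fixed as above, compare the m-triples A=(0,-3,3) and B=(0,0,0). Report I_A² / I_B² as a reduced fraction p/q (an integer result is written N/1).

l's match ⇒ only the (l;m) 3-j factors differ between A and B.
A: triangle coeff Δ(4,3,3) = 1/34650; Σ_t [0,0]: t=0:+1/1152 = 1/1152; (3j)²=1/154 [(4 3 3; 0 -3 3)], sign=+1
B: triangle coeff Δ(4,3,3) = 1/34650; Σ_t [1,3]: t=1:−1/72 t=2:+1/16 t=3:−1/72 = 5/144; (3j)²=2/77 [(4 3 3; 0 0 0)], sign=-1
I_A²/I_B² = (1/154)/(2/77) = 1/4

1/4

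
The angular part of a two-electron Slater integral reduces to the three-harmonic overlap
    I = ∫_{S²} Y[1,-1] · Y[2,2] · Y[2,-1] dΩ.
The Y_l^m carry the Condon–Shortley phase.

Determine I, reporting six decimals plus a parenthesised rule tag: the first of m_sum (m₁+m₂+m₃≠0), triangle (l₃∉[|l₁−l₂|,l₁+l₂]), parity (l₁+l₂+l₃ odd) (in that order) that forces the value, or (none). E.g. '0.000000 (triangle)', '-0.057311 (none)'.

0.000000 (parity)

L=5 odd ⇒ parity kills the (l;000) factor ⇒ I = 0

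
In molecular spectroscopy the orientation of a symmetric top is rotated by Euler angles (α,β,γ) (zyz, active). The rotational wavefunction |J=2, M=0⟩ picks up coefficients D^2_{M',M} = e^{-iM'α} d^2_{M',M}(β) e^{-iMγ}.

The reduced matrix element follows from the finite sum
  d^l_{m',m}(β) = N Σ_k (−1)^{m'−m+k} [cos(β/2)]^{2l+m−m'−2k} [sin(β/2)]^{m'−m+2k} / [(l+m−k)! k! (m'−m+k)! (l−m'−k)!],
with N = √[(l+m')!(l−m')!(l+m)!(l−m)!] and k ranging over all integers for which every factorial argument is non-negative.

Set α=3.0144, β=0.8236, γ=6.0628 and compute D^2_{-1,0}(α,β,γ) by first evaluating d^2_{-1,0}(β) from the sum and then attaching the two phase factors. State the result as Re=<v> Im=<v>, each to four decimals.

Re=-0.6057 Im=0.0775

Split into d^2_{-1,0}(β=0.8236) × two z-phases.
With c≡cos(β/2)=0.916402 and s≡sin(β/2)=0.400259, N=[1·6·2·2]^{1/2}=4.898979
The bounds max(0,m−m')=1 and min(l+m,l−m')=2 give 2 terms
  k=1: (−1)^0·4.8990/(2)·0.9164^3·0.4003^1 = +0.754528
  k=2: (−1)^1·4.8990/(2)·0.9164^1·0.4003^3 = -0.143942
d^2_{-1,0}(0.8236) = +0.754528 -0.143942 = +0.610586
Phases: e^{-i·(-1)·3.0144}=-0.991922+0.126850i, e^{-i·(0)·6.0628}=+1.000000+0.000000i ⇒ D=-0.605654+0.077453i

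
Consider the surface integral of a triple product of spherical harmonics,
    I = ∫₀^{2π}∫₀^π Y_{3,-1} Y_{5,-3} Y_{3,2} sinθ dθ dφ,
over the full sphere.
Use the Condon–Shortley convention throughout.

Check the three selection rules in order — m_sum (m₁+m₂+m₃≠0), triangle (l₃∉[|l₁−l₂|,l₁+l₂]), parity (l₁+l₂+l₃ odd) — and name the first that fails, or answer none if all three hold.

m_sum

azimuthal sum: -1 − 3 + 2 = -2  ✗
2 ≤ 3 ≤ 8 (triangle on l)
L = 3 + 5 + 3 = 11 (odd)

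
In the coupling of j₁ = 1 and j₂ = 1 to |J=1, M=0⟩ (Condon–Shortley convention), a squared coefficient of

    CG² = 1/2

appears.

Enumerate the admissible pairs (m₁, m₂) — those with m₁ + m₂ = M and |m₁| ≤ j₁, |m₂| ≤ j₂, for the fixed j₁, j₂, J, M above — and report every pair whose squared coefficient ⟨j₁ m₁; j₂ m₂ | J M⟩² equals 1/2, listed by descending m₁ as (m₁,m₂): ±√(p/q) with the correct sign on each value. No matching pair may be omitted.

Admissible pairs with m₁+m₂ = M = 0: (-1,1), (0,0), (1,-1)
  (m₁,m₂)=(1,-1): CG² = 1/2, CG = +√(1/2)   ← matches the target
  (m₁,m₂)=(0,0): CG² = 0/1, CG = 0
  (m₁,m₂)=(-1,1): CG² = 1/2, CG = −√(1/2)   ← matches the target
Pairs with CG² = 1/2: (1,-1): +√(1/2); (-1,1): −√(1/2)

(1,-1): +√(1/2); (-1,1): −√(1/2)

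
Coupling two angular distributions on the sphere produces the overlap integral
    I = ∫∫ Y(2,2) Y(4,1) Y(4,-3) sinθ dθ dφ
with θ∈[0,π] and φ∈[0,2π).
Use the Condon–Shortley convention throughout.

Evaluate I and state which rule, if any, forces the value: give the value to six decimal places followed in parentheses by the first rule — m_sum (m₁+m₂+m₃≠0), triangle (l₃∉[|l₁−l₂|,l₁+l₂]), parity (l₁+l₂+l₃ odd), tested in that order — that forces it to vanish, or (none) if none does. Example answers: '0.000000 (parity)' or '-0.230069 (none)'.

0.159270 (none)

Checks pass: Σm=0; 10 even; l₃=4∈[2,6].
(2·2+1)(2·4+1)(2·4+1) = 405
Δ: 2! 2! 6! / 11! → 1/13860
sum: t=0:+1/192 t=1:−1/36 t=2:+1/192 = -5/288
3j²(2 4 4; 0 0 0) = Δ·Π!·Σ² = 20/693  (sign -1)
sum: t=0:+1/480 = 1/480
3j²(2 4 4; 2 1 -3) = Δ·Π!·Σ² = 3/110  (sign -1)
combine: 4πI² = 405·20/693·3/110 = 270/847
take √, sign +1: I = 0.15927046
No selection rule forces the value: the integral is nonzero (none).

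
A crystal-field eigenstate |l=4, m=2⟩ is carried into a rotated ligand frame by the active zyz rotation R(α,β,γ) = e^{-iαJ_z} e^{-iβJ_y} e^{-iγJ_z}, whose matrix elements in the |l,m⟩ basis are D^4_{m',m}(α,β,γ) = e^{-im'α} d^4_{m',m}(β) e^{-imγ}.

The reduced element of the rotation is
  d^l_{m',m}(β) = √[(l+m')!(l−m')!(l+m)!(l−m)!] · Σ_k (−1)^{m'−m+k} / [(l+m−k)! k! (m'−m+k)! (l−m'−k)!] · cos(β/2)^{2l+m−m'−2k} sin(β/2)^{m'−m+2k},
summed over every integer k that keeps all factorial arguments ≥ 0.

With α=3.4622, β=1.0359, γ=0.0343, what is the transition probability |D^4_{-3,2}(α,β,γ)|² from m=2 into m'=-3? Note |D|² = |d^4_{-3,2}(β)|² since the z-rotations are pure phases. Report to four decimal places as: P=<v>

First d^4_{-3,2}(β=1.0359), then the phase factors e^{-i(-3)α} and e^{-i(2)γ}:
c=cos(1.035900/2)=0.868836, s=sin(1.035900/2)=0.495100; N=√[1·5040·720·2]=2693.993318
k∈{5,6} keeps every argument non-negative
  k=5: (−1)^0·2693.9933/(240)·0.8688^3·0.4951^5 = +0.219010
  k=6: (−1)^1·2693.9933/(720)·0.8688^1·0.4951^7 = -0.023706
d^4_{-3,2}(1.0359) = +0.219010 -0.023706 = +0.195304
|D^4_{-3,2}|² = |d^4_{-3,2}(β)|² = (+0.195304)² = 0.038144 (the z-rotation phases have unit modulus)

P=0.0381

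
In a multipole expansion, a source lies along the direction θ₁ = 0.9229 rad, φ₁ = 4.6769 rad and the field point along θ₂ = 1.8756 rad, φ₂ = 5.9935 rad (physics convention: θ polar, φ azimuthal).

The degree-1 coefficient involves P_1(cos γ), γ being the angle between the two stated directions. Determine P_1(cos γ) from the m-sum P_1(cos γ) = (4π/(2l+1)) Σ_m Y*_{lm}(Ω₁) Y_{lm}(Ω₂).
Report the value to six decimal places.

0.010150

Addition theorem: P_1(cos γ) = (4π/3) Σ_m Y*_{lm}(Ω₁) Y_{lm}(Ω₂), m = −1…1:
  m=-1: Y*=-0.00977 - 0.27531j  Y=0.31584 + 0.09414j  product 0.02283 - 0.08787j
  m=+0: Y*=0.29488 + 0.00000j  Y=-0.14663 + 0.00000j  product -0.04324 + 0.00000j
  m=+1: Y*=0.00977 - 0.27531j  Y=-0.31584 + 0.09414j  product 0.02283 + 0.08787j
Σ over m = 0.00242 + 0.00000j; ×(4π/3) → 0.01015 + 0.00000j. Real part: 0.010150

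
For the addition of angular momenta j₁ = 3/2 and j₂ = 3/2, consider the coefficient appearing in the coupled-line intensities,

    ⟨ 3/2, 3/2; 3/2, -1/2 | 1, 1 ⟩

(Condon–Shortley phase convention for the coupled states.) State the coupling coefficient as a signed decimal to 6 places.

+0.547723  (= +√(3/10))

triangle: 2!×1!×1!/5! = 2/120
(j±m)!: 3!×0!×1!×2!×2!×0! = 24
prefactor² = (2J+1)×Δ×N² = 6/5
  k=0: +1/(0!×2!×0!×1!×1!×0!) = 1/2
Σ = 1/2  ⇒  CG² = 6/5×(1/2)² = 3/10
CG = +√(3/10) = +0.547723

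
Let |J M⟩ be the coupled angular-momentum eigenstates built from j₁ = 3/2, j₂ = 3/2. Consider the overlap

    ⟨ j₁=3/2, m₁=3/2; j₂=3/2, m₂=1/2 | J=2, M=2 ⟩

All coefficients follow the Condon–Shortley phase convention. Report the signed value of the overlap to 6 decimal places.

+0.707107

j₁+j₂−J=1  J+j₁−j₂=2  J−j₁+j₂=2  j₁+j₂+J+1=6
(j₁±m₁, j₂±m₂, J±M) = (3,0,2,1,4,0)
P² = 8
sum k=0..0:
  [0] +1/4 = 1/4
S = 1/4
C² = P²·S² = 1/2 ; C = +0.707107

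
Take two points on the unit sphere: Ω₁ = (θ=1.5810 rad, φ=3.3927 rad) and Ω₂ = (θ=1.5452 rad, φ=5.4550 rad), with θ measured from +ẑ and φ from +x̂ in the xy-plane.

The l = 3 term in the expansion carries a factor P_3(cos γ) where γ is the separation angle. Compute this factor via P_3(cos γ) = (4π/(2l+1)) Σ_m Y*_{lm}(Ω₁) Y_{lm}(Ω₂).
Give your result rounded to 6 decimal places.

Expand P_3 via completeness: Σ_{m} conj(Y_{3,m}) at Ω₁ times Y_{3,m} at Ω₂ —
  m=-3: (-0.304284, -0.285364) × (-0.330036, 0.254579) = (0.173072, 0.016716)  (running Σ = (0.173072, 0.016716))
  m=-2: (-0.009139, -0.005019) × (-0.002234, 0.026043) = (0.000151, -0.000227)  (running Σ = (0.173223, 0.016489))
  m=-1: (0.312865, 0.080257) × (-0.217752, -0.237231) = (-0.049088, -0.091697)  (running Σ = (0.124136, -0.075208))
  m=0: (0.011421, -0.000000) × (-0.028621, 0.000000) = (-0.000327, 0.000000)  (running Σ = (0.123809, -0.075208))
  m=1: (-0.312865, 0.080257) × (0.217752, -0.237231) = (-0.049088, 0.091697)  (running Σ = (0.074721, 0.016489))
  m=2: (-0.009139, 0.005019) × (-0.002234, -0.026043) = (0.000151, 0.000227)  (running Σ = (0.074872, 0.016716))
  m=3: (0.304284, -0.285364) × (0.330036, 0.254579) = (0.173072, -0.016716)  (running Σ = (0.247945, 0.000000))
Σ over m = (0.247945, 0.000000); ×(4π/7) → (0.445109, 0.000000). Real part: 0.445109

0.445109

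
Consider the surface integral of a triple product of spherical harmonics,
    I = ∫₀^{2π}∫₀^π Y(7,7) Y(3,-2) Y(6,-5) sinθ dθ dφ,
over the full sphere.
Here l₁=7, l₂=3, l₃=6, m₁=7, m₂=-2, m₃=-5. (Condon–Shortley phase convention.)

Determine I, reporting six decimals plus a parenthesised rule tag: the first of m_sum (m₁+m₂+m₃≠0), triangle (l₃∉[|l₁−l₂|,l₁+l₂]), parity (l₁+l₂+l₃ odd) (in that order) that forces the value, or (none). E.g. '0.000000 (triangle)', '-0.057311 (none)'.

-0.201189 (none)

m-sum 0 ✓  L=16 even ✓  4≤6≤10 ✓
Π(2lᵢ+1) = 15×7×13 = 1365
triangle coeff Δ(7,3,6) = 1/2042040
Σ_t [1,3]: t=1:−1/207360 t=2:+1/57600 t=3:−1/207360 = 1/129600
(3j)²=168/12155 [(7 3 6; 0 0 0)], sign=+1
Σ_t [0,0]: t=0:+1/87091200 = 1/87091200
(3j)²=11/408 [(7 3 6; 7 -2 -5)], sign=-1
⇒ 4πI² = 147/289
I = (-1)√(147/289/(4π)) = -0.20118927
No selection rule forces the value: the integral is nonzero (none).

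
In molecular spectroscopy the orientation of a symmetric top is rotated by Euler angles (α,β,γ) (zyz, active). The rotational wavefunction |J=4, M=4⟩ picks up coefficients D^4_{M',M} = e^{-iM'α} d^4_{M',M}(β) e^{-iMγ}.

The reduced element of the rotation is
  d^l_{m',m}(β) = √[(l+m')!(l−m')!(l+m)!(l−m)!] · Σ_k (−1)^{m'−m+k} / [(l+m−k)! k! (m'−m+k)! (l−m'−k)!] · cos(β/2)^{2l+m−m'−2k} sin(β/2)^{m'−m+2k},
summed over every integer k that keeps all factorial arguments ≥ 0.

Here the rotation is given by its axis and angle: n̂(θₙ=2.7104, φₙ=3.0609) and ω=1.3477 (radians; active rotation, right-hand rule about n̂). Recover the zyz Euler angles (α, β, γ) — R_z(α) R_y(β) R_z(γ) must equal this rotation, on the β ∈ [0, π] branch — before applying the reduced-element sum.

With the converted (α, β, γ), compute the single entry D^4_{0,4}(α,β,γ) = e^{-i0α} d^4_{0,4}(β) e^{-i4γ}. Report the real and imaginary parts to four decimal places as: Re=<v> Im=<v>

Re=-0.0194 Im=0.0274

Axis–angle → zyz. n̂ = (sinθₙcosφₙ, sinθₙsinφₙ, cosθₙ) = (-0.416595, +0.033689, -0.908468), ω = 1.3477.
R = I cosω + sinω [n̂]ₓ + (1−cosω) n̂n̂ᵀ gives
  R = [+0.356403, +0.875024, +0.327582; -0.896883, +0.222134, +0.382436; +0.261873, -0.430104, +0.863963]
β = atan2(√(R₁₃²+R₂₃²), R₃₃) = 0.527708; α = atan2(R₂₃, R₁₃) mod 2π = 0.862502; γ = atan2(R₃₂, −R₃₁) mod 2π = 4.165480
D^4_{0,4}(0.8625,0.5277,4.1655) = e^{-i·0·0.8625}·d^4_{0,4}(0.5277)·e^{-i·4·4.1655}. Compute d first:
With c≡cos(β/2)=0.965392 and s≡sin(β/2)=0.260803, N=[24·24·40320·1]^{1/2}=4819.161753
The bounds max(0,m−m')=4 and min(l+m,l−m')=4 give 1 term
  k=4: (−1)^0·4819.1618/(576)·0.9654^4·0.2608^4 = +0.033621
d^4_{0,4}(0.5277) = +0.033621
D = (+1.000000+0.000000i)·(+0.033621)·(-0.578460+0.815711i) = -0.019449+0.027425i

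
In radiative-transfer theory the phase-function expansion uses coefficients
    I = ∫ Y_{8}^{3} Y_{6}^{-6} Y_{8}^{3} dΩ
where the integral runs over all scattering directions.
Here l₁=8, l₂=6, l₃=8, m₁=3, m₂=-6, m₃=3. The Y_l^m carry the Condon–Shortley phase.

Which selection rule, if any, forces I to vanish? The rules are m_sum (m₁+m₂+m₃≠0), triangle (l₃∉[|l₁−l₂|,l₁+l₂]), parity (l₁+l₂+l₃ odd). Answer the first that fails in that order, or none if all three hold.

none

azimuthal sum: 3 − 6 + 3 = 0  ✓
2 ≤ 8 ≤ 14 (triangle on l)  ✓
L = 8 + 6 + 8 = 22 (even)  ✓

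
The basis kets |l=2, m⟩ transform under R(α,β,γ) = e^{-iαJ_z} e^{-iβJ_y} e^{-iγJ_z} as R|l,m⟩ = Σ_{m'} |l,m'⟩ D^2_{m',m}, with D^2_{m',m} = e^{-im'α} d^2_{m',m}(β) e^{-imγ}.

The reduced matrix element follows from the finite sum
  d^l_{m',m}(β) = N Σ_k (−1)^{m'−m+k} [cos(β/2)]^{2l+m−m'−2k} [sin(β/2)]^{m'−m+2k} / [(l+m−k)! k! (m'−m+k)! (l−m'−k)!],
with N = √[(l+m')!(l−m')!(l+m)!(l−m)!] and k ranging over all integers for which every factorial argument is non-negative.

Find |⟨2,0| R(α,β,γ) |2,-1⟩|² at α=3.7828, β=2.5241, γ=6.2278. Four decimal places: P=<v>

P=0.3343

Split into d^2_{0,-1}(β=2.5241) × two z-phases.
c=cos(2.524100/2)=0.303864, s=sin(2.524100/2)=0.952715; N=√[2·2·1·6]=4.898979
k: max(0,(-1)−(0))=0 … min(2+(-1),2−(0))=1
  k=0: (−1)^1·4.8990/(2)·0.3039^3·0.9527^1 = -0.065475
  k=1: (−1)^2·4.8990/(2)·0.3039^1·0.9527^3 = +0.643643
d^2_{0,-1}(2.5241) = -0.065475 +0.643643 = +0.578167
|D^2_{0,-1}|² = |d^2_{0,-1}(β)|² = (+0.578167)² = 0.334278 (the z-rotation phases have unit modulus)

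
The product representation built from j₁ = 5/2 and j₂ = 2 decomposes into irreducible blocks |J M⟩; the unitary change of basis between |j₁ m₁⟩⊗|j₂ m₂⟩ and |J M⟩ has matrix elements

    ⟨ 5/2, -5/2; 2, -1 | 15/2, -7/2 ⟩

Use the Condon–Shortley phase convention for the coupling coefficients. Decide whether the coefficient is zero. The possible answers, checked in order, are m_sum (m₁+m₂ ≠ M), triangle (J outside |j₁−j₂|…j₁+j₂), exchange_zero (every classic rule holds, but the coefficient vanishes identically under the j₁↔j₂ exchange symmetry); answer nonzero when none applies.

m-sum: m₁+m₂ = -5/2+(-1) = -7/2, M = -7/2  ✓
triangle: need |j₁−j₂| ≤ J ≤ j₁+j₂, i.e. J ∈ [1/2, 9/2]; J = 15/2 is outside ✗ ⇒ coefficient is 0

triangle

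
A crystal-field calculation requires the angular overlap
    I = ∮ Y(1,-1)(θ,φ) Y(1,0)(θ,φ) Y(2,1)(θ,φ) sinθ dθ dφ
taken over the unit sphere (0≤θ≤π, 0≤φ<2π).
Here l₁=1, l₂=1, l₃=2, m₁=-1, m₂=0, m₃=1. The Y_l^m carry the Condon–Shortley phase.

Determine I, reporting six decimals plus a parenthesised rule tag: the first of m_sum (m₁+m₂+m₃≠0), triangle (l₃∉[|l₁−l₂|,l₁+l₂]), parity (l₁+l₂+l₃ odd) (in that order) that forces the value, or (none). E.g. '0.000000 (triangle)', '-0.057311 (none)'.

-0.218510 (none)

m-sum 0 ✓  L=4 even ✓  0≤2≤2 ✓
Π(2lᵢ+1) = 3×3×5 = 45
triangle coeff Δ(1,1,2) = 1/30
Σ_t [0,0]: t=0:+1/1 = 1/1
(3j)²=2/15 [(1 1 2; 0 0 0)], sign=+1
Σ_t [0,0]: t=0:+1/2 = 1/2
(3j)²=1/10 [(1 1 2; -1 0 1)], sign=-1
⇒ 4πI² = 3/5
I = (-1)√(3/5/(4π)) = -0.21850969
No selection rule forces the value: the integral is nonzero (none).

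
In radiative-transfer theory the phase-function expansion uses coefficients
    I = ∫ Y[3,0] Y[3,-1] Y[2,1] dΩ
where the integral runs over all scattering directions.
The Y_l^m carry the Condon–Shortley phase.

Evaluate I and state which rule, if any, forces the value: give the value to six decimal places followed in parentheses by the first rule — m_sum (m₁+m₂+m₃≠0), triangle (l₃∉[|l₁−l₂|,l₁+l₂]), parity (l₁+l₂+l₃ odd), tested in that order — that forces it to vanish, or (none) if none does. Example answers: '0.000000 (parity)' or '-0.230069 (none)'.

-0.059471 (none)

Rules hold: Σm=0, L=8 even, 0≤2≤6.
N = 7·7·5 = 245
Δ = 4!·2!·2!/9! = 1/3780
Racah Σ t=1..3: t=1:−1/24 t=2:+1/4 t=3:−1/24 = 1/6
⇒ 3j(3 3 2; 0 0 0)² = 4/105, sgn +1
Racah Σ t=1..2: t=1:−1/12 t=2:+1/8 = 1/24
⇒ 3j(3 3 2; 0 -1 1)² = 1/210, sgn -1
4πI² = N·(3j₀)²·(3jₘ)² = 2/45
I = -1·√(0.0444444/4π) = -0.05947080
No selection rule forces the value: the integral is nonzero (none).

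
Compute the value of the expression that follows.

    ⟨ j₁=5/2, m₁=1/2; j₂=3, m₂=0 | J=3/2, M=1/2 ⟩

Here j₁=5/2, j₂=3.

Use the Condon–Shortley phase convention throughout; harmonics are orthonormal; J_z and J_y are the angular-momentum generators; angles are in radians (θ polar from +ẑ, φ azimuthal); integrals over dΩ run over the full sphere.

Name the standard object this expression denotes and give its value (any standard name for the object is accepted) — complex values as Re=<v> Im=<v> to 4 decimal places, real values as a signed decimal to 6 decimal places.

Clebsch–Gordan coefficient, +√(4/35) ≈ +0.338062

This is a Clebsch–Gordan (vector-coupling) coefficient.
j₁+j₂−J=4  J+j₁−j₂=1  J−j₁+j₂=2  j₁+j₂+J+1=8
(j₁±m₁, j₂±m₂, J±M) = (3,2,3,3,2,1)
P² = 144/35
sum k=1..2:
  [1] −1/12 = -1/12
  [2] +1/4 = 1/4
S = 1/6
C² = P²·S² = 4/35 ; C = +0.338062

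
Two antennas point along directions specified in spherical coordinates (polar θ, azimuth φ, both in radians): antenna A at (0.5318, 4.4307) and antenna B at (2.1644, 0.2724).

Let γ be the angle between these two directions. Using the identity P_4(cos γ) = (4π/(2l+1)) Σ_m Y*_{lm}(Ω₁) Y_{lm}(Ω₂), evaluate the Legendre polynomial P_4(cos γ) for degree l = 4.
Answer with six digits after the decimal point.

-0.409502

Expand P_4 via completeness: Σ_{m} conj(Y_{4,m}) at Ω₁ times Y_{4,m} at Ω₂ —
  [-4]  conj(Y_{4,-4})(Ω₁) = 0.01257 - 0.02642j ; Y_{4,-4}(Ω₂) = 0.09670 - 0.18521j ; Δ = -0.00368 - 0.00488j
  [-3]  conj(Y_{4,-3})(Ω₁) = 0.10522 + 0.09336j ; Y_{4,-3}(Ω₂) = -0.27287 + 0.29080j ; Δ = -0.05586 + 0.00512j
  [-2]  conj(Y_{4,-2})(Ω₁) = -0.30545 + 0.19294j ; Y_{4,-2}(Ω₂) = 0.23396 - 0.14177j ; Δ = -0.04411 + 0.08844j
  [-1]  conj(Y_{4,-1})(Ω₁) = -0.12645 - 0.43696j ; Y_{4,-1}(Ω₂) = 0.17110 - 0.04780j ; Δ = -0.04252 - 0.06872j
  [+0]  conj(Y_{4,0})(Ω₁) = 0.00304 + 0.00000j ; Y_{4,0}(Ω₂) = -0.31313 + 0.00000j ; Δ = -0.00095 + 0.00000j
  [+1]  conj(Y_{4,1})(Ω₁) = 0.12645 - 0.43696j ; Y_{4,1}(Ω₂) = -0.17110 - 0.04780j ; Δ = -0.04252 + 0.06872j
  [+2]  conj(Y_{4,2})(Ω₁) = -0.30545 - 0.19294j ; Y_{4,2}(Ω₂) = 0.23396 + 0.14177j ; Δ = -0.04411 - 0.08844j
  [+3]  conj(Y_{4,3})(Ω₁) = -0.10522 + 0.09336j ; Y_{4,3}(Ω₂) = 0.27287 + 0.29080j ; Δ = -0.05586 - 0.00512j
  [+4]  conj(Y_{4,4})(Ω₁) = 0.01257 + 0.02642j ; Y_{4,4}(Ω₂) = 0.09670 + 0.18521j ; Δ = -0.00368 + 0.00488j
Accumulated sum -0.29328 + 0.00000j; after 4π/(2l+1) scaling, -0.40950 + 0.00000j ⇒ P_4 = -0.409502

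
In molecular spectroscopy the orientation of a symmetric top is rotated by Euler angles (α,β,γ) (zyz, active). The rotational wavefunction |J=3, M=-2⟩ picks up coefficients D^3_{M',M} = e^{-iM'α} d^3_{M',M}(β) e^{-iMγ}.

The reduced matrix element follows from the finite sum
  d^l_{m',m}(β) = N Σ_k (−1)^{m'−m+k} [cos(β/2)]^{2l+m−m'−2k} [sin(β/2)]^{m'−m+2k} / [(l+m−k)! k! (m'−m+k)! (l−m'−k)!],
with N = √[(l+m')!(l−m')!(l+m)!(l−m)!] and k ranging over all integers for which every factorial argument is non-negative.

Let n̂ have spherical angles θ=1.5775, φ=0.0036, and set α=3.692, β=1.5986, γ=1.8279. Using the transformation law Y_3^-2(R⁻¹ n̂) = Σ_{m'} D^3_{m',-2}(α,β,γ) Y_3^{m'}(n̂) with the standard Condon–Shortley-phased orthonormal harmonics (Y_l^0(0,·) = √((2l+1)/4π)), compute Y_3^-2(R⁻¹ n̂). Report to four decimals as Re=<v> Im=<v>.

Need the full column D^3_{m',-2} for m'=−3..3 at α=3.6920, β=1.5986, γ=1.8279.
cos(β/2)=0.697209, sin(β/2)=0.716868
d^3_{-3,-2}: single k=1 term ⇒ +0.289287;  D = -0.162060+0.239632i
d^3_{-2,-2}: k∈[0..1] ⇒ +0.114862 -0.607155 = -0.492293;  D = -0.021765+0.491812i
d^3_{-1,-2}: k∈[0..1] ⇒ -0.373468 +0.789653 = +0.416185;  D = +0.201784+0.363996i
d^3_{0,-2}: k∈[0..1] ⇒ +0.665105 -0.703143 = -0.038037;  D = +0.033119+0.018709i
d^3_{1,-2}: k∈[0..1] ⇒ -0.789653 +0.417407 = -0.372246;  D = -0.372003+0.013472i
d^3_{2,-2}: k∈[0..1] ⇒ +0.641879 -0.135718 = +0.506161;  D = -0.421543+0.280180i
d^3_{3,-2}: single k=0 term ⇒ -0.323322;  D = -0.135894+0.293377i
Y_3^{m'}(θ=1.5775,φ=0.0036) and Σ D·Y over m':
  (-0.1621+0.2396i)·(+0.4172-0.0045i)  (-0.0218+0.4918i)·(-0.0069+0.0000i)  (+0.2018+0.3640i)·(-0.3231+0.0012i)  (+0.0331+0.0187i)·(+0.0075+0.0000i)  (-0.3720+0.0135i)·(+0.3231+0.0012i)  (-0.4215+0.2802i)·(-0.0069-0.0000i)  (-0.1359+0.2934i)·(-0.4172-0.0045i)
Y_3^-2(R⁻¹ n̂) = -0.191068-0.139658i

Re=-0.1911 Im=-0.1397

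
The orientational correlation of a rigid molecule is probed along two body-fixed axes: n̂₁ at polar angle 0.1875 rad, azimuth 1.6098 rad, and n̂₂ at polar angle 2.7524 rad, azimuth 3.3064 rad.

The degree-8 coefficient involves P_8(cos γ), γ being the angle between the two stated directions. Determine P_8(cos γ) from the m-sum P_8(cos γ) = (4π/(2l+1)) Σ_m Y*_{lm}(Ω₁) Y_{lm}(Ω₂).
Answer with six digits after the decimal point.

Summing Y*_{l m}(θ₁,φ₁)·Y_{l m}(θ₂,φ₂) over m ∈ [−8, 8]; prefactor 4π/(2·8+1) = 0.739198:
  [-8]  conj(Y_{8,-8})(Ω₁) = +0.000001+0.000000i ; Y_{8,-8}(Ω₂) = +0.000055-0.000214i ; Δ = +0.000000-0.000000i
  [-7]  conj(Y_{8,-7})(Ω₁) = +0.000004-0.000015i ; Y_{8,-7}(Ω₂) = +0.000875-0.001975i ; Δ = -0.000000-0.000000i
  [-6]  conj(Y_{8,-6})(Ω₁) = -0.000207-0.000049i ; Y_{8,-6}(Ω₂) = +0.007311-0.011112i ; Δ = -0.000002+0.000002i
  [-5]  conj(Y_{8,-5})(Ω₁) = -0.000400+0.002025i ; Y_{8,-5}(Ω₂) = +0.039554-0.042735i ; Δ = +0.000071+0.000097i
  [-4]  conj(Y_{8,-4})(Ω₁) = +0.014712+0.002314i ; Y_{8,-4}(Ω₂) = +0.146193-0.113281i ; Δ = +0.002413-0.001328i
  [-3]  conj(Y_{8,-3})(Ω₁) = +0.009240-0.078608i ; Y_{8,-3}(Ω₂) = +0.362260-0.195288i ; Δ = -0.012004-0.030281i
  [-2]  conj(Y_{8,-2})(Ω₁) = -0.293007-0.022903i ; Y_{8,-2}(Ω₂) = +0.534388-0.182811i ; Δ = -0.160766+0.041326i
  [-1]  conj(Y_{8,-1})(Ω₁) = -0.025882+0.663232i ; Y_{8,-1}(Ω₂) = +0.255291-0.042459i ; Δ = +0.021553+0.170416i
  [+0]  conj(Y_{8,0})(Ω₁) = +0.534779-0.000000i ; Y_{8,0}(Ω₂) = -0.408154+0.000000i ; Δ = -0.218272+0.000000i
  [+1]  conj(Y_{8,1})(Ω₁) = +0.025882+0.663232i ; Y_{8,1}(Ω₂) = -0.255291-0.042459i ; Δ = +0.021553-0.170416i
  [+2]  conj(Y_{8,2})(Ω₁) = -0.293007+0.022903i ; Y_{8,2}(Ω₂) = +0.534388+0.182811i ; Δ = -0.160766-0.041326i
  [+3]  conj(Y_{8,3})(Ω₁) = -0.009240-0.078608i ; Y_{8,3}(Ω₂) = -0.362260-0.195288i ; Δ = -0.012004+0.030281i
  [+4]  conj(Y_{8,4})(Ω₁) = +0.014712-0.002314i ; Y_{8,4}(Ω₂) = +0.146193+0.113281i ; Δ = +0.002413+0.001328i
  [+5]  conj(Y_{8,5})(Ω₁) = +0.000400+0.002025i ; Y_{8,5}(Ω₂) = -0.039554-0.042735i ; Δ = +0.000071-0.000097i
  [+6]  conj(Y_{8,6})(Ω₁) = -0.000207+0.000049i ; Y_{8,6}(Ω₂) = +0.007311+0.011112i ; Δ = -0.000002-0.000002i
  [+7]  conj(Y_{8,7})(Ω₁) = -0.000004-0.000015i ; Y_{8,7}(Ω₂) = -0.000875-0.001975i ; Δ = -0.000000+0.000000i
  [+8]  conj(Y_{8,8})(Ω₁) = +0.000001-0.000000i ; Y_{8,8}(Ω₂) = +0.000055+0.000214i ; Δ = +0.000000+0.000000i
Σ over m = -0.515743-0.000000i; ×(4π/17) → -0.381237-0.000000i. Real part: -0.381237

-0.381237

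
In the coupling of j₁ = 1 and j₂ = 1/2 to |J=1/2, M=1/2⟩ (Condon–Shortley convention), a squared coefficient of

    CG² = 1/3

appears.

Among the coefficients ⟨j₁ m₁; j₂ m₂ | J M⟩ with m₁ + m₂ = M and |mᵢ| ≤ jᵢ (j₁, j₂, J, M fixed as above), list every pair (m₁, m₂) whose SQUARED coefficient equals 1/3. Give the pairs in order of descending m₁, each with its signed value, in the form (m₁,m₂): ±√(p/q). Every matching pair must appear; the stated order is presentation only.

Admissible pairs with m₁+m₂ = M = 1/2: (0,1/2), (1,-1/2)
  (m₁,m₂)=(1,-1/2): CG² = 2/3, CG = +√(2/3)
  (m₁,m₂)=(0,1/2): CG² = 1/3, CG = −√(1/3)   ← matches the target
Pairs with CG² = 1/3: (0,1/2): −√(1/3)

(0,1/2): −√(1/3)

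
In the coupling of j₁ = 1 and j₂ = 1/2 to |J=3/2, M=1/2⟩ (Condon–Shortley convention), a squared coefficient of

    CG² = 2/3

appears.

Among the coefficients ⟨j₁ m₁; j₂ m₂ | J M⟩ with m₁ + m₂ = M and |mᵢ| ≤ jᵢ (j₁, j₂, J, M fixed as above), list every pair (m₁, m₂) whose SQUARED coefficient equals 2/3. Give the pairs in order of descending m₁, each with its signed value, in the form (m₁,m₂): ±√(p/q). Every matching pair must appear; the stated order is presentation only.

(0,1/2): +√(2/3)

Admissible pairs with m₁+m₂ = M = 1/2: (0,1/2), (1,-1/2)
  (m₁,m₂)=(1,-1/2): CG² = 1/3, CG = +√(1/3)
  (m₁,m₂)=(0,1/2): CG² = 2/3, CG = +√(2/3)   ← matches the target
Pairs with CG² = 2/3: (0,1/2): +√(2/3)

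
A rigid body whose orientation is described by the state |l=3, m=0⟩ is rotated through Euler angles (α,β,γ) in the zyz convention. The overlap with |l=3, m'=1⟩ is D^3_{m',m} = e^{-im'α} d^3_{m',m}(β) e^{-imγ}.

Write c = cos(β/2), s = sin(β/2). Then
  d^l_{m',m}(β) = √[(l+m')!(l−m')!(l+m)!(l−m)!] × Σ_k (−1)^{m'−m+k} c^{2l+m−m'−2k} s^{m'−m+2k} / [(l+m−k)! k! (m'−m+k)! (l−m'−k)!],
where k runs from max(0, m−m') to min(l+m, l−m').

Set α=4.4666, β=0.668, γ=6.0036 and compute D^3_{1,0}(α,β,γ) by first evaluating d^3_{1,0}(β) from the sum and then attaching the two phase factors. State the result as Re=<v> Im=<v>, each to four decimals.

Re=0.1359 Im=-0.5415

Split into d^3_{1,0}(β=0.6680) × two z-phases.
Half-angle: c=0.944739, s=0.327825. N=√(24·2·6·6)=41.569219
k: max(0,(0)−(1))=0 … min(3+(0),3−(1))=2
  k=0: (−1)^1·41.5692/(12)·0.9447^5·0.3278^1 = -0.854654
  k=1: (−1)^2·41.5692/(4)·0.9447^3·0.3278^3 = +0.308725
  k=2: (−1)^3·41.5692/(12)·0.9447^1·0.3278^5 = -0.012391
d^3_{1,0}(0.6680) = -0.854654 +0.308725 -0.012391 = -0.558321
Attach z-rotation phases: D = e^{-i(1)(4.4666)}·(-0.558321)·e^{-i(0)(6.0036)} = +0.135852-0.541541i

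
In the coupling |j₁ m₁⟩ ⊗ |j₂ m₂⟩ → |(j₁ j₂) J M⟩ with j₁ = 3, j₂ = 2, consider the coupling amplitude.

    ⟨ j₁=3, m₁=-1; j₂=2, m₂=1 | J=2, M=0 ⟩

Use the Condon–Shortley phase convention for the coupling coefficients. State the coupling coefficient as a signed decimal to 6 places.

triangle: 3!×3!×1!/8! = 36/40320
(j±m)!: 2!×4!×3!×1!×2!×2! = 1152
prefactor² = (2J+1)×Δ×N² = 36/7
  k=2: +1/(2!×1!×2!×1!×1!×0!) = 1/4
  k=3: −1/(3!×0!×1!×0!×2!×1!) = -1/12
Σ = 1/6  ⇒  CG² = 36/7×(1/6)² = 1/7
CG = +√(1/7) = +0.377964

+√(1/7) ≈ +0.377964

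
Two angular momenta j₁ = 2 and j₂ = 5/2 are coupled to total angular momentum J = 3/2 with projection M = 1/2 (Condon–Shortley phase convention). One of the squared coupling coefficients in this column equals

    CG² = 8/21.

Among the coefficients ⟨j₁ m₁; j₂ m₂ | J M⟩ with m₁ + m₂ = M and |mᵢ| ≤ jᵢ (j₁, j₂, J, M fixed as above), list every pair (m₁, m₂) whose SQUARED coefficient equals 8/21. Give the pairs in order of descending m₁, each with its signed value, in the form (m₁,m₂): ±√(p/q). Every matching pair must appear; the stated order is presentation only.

(-2,5/2): −√(8/21)

Admissible pairs with m₁+m₂ = M = 1/2: (-2,5/2), (-1,3/2), (0,1/2), (1,-1/2), (2,-3/2)
  (m₁,m₂)=(2,-3/2): CG² = 32/105, CG = +√(32/105)
  (m₁,m₂)=(1,-1/2): CG² = 5/21, CG = −√(5/21)
  (m₁,m₂)=(0,1/2): CG² = 2/35, CG = +√(2/35)
  (m₁,m₂)=(-1,3/2): CG² = 2/105, CG = +√(2/105)
  (m₁,m₂)=(-2,5/2): CG² = 8/21, CG = −√(8/21)   ← matches the target
Pairs with CG² = 8/21: (-2,5/2): −√(8/21)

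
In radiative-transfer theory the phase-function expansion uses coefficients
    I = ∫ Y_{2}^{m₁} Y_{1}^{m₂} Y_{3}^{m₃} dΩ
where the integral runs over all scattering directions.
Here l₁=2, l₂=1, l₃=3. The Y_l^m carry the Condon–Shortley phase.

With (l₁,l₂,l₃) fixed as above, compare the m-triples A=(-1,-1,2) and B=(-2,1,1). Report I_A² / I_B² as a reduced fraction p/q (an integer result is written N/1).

l's match ⇒ only the (l;m) 3-j factors differ between A and B.
A: triangle coeff Δ(2,1,3) = 1/105; Σ_t [0,0]: t=0:+1/12 = 1/12; (3j)²=2/21 [(2 1 3; -1 -1 2)], sign=-1
B: triangle coeff Δ(2,1,3) = 1/105; Σ_t [0,0]: t=0:+1/48 = 1/48; (3j)²=1/105 [(2 1 3; -2 1 1)], sign=+1
I_A²/I_B² = (2/21)/(1/105) = 10/1

10/1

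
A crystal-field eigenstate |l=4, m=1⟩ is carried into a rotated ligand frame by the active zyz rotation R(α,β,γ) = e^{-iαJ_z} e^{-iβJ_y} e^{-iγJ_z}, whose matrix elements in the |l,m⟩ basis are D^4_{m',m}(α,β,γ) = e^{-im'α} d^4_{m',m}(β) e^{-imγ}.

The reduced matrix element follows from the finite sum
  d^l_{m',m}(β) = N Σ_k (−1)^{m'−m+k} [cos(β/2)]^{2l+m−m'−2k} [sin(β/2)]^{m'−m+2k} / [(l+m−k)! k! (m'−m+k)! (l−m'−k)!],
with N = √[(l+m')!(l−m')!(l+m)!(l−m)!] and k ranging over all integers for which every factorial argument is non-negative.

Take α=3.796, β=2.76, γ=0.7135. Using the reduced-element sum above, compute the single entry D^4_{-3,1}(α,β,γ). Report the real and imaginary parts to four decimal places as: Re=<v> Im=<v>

Split into d^4_{-3,1}(β=2.7600) × two z-phases.
Half-angle: c=0.189641, s=0.981854. N=√(1·5040·120·6)=1904.940944
k: max(0,(1)−(-3))=4 … min(4+(1),4−(-3))=5
  k=4: (−1)^0·1904.9409/(144)·0.1896^4·0.9819^4 = +0.015901
  k=5: (−1)^1·1904.9409/(240)·0.1896^2·0.9819^6 = -0.255749
d^4_{-3,1}(2.7600) = +0.015901 -0.255749 = -0.239848
Phases: e^{-i·(-3)·3.7960}=+0.382431-0.923984i, e^{-i·(1)·0.7135}=+0.756076-0.654484i ⇒ D=+0.075693+0.227591i

Re=0.0757 Im=0.2276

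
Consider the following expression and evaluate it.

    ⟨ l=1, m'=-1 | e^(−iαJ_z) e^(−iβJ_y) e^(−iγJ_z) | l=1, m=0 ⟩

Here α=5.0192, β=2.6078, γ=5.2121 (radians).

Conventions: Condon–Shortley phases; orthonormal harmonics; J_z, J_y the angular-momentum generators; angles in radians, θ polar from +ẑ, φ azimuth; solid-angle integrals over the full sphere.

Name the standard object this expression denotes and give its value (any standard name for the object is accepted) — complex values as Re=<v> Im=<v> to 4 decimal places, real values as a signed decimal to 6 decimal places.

Wigner D-matrix element, Re=0.1087 Im=-0.3430

This is a Wigner D-matrix element — the rotation-matrix element ⟨l m'| R(α,β,γ) |l m⟩ in the angular-momentum basis.
Split into d^1_{-1,0}(β=2.6078) × two z-phases.
Half-angle: c=0.263739, s=0.964594. N=√(1·2·1·1)=1.414214
The bounds max(0,m−m')=1 and min(l+m,l−m')=1 give 1 term
  k=1: (−1)^0·1.4142/(1)·0.2637^1·0.9646^1 = +0.359777
d^1_{-1,0}(2.6078) = +0.359777
Attach z-rotation phases: D = e^{-i(-1)(5.0192)}·(+0.359777)·e^{-i(0)(5.2121)} = +0.108660-0.342976i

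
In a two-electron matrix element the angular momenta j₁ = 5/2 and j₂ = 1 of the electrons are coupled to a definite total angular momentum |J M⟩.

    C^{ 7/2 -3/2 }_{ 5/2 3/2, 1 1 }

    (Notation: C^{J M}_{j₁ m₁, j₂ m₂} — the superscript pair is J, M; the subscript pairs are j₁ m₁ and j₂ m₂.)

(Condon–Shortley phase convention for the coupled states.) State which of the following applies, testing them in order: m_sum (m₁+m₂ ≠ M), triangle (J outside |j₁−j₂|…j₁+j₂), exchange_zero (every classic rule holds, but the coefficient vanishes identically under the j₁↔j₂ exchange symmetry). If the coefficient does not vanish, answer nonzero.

m-sum: m₁+m₂ = 3/2+1 = 5/2, M = -3/2  ✗ ⇒ coefficient is 0

m_sum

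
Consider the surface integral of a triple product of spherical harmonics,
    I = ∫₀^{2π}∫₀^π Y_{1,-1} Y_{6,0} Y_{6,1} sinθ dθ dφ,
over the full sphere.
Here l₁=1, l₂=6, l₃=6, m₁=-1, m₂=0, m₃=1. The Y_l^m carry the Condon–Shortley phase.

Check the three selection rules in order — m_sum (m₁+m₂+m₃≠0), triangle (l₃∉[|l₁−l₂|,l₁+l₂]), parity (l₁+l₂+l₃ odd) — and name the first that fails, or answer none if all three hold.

parity

Σmᵢ = 0  ✓
l₃∈[|l₁−l₂|,l₁+l₂]=[5,7], have l₃=6  ✓
Σlᵢ = 13 ⇒ odd  ✗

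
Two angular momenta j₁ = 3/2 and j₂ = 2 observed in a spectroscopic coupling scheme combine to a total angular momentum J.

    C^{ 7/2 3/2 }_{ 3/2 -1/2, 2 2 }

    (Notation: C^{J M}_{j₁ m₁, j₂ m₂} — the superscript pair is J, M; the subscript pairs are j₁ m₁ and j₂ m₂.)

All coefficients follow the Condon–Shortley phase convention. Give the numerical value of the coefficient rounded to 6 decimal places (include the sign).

triangle: 0!·3!·4!/8! = 144/40320
(j±m)!: 1!·2!·4!·0!·5!·2! = 11520
prefactor² = (2J+1)·Δ·N² = 2304/7
  k=0: +1/(0!·0!·2!·4!·1!·0!) = 1/48
Σ = 1/48  ⇒  CG² = 2304/7·(1/48)² = 1/7
CG = +√(1/7) = +0.377964

+0.377964  (= +√(1/7))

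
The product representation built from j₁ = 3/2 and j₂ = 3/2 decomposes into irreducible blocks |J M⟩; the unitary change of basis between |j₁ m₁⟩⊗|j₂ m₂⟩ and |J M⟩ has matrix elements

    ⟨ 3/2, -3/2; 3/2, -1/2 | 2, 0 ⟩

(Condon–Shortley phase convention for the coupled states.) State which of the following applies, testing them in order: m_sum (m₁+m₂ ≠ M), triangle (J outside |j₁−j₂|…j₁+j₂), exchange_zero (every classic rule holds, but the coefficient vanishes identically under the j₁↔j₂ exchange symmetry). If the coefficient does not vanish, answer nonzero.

m_sum

m-sum: m₁+m₂ = -3/2+(-1/2) = -2, M = 0  ✗ ⇒ coefficient is 0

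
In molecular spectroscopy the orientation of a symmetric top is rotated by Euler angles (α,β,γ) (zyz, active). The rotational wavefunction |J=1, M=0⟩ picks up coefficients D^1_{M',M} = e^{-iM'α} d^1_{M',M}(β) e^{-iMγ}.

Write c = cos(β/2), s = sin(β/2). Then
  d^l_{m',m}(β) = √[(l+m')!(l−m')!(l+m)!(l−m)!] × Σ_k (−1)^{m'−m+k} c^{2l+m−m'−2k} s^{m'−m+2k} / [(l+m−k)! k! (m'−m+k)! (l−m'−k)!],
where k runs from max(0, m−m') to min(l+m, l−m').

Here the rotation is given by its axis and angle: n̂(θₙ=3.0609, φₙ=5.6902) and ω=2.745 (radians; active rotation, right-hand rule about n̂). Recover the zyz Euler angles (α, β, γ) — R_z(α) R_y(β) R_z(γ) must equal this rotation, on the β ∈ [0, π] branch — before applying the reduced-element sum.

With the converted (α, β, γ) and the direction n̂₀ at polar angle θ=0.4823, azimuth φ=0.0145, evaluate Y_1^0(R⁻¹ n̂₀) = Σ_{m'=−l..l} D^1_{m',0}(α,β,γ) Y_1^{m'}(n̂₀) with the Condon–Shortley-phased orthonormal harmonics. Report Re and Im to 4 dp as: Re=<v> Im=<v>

Axis–angle → zyz. n̂ = (sinθₙcosφₙ, sinθₙsinφₙ, cosθₙ) = (+0.066844, -0.045045, -0.996746), ω = 2.7450.
R = I cosω + sinω [n̂]ₓ + (1−cosω) n̂n̂ᵀ gives
  R = [-0.913793, +0.379233, -0.145481; -0.390809, -0.918482, +0.060492; -0.110681, +0.112133, +0.987510]
β = atan2(√(R₁₃²+R₂₃²), R₃₃) = 0.158216; α = atan2(R₂₃, R₁₃) mod 2π = 2.747534; γ = atan2(R₃₂, −R₃₁) mod 2π = 0.791912
Need the full column D^1_{m',0} for m'=−1..1 at α=2.7475, β=0.1582, γ=0.7919.
cos(β/2)=0.996873, sin(β/2)=0.079026
d^1_{-1,0}: single k=1 term ⇒ +0.111409;  D = -0.102871+0.042774i
d^1_{0,0}: k∈[0..1] ⇒ +0.993755 -0.006245 = +0.987510;  D = +0.987510+0.000000i
d^1_{1,0}: single k=0 term ⇒ -0.111409;  D = +0.102871+0.042774i
Y_1^{m'}(θ=0.4823,φ=0.0145) and Σ D·Y over m':
  (-0.1029+0.0428i)·(+0.1602-0.0023i)  (+0.9875+0.0000i)·(+0.4329+0.0000i)  (+0.1029+0.0428i)·(-0.1602-0.0023i)
Y_1^0(R⁻¹ n̂) = +0.394694+0.000000i

Re=0.3947 Im=0.0000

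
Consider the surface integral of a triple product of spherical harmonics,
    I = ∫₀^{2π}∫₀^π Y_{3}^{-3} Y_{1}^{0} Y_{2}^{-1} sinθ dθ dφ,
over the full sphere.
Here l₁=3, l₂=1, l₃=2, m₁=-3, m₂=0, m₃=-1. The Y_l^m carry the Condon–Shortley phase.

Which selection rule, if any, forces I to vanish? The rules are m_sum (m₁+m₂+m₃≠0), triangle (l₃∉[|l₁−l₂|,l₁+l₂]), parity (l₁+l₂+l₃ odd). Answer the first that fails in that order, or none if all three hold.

azimuthal sum: -3 + 0 − 1 = -4  ✗
2 ≤ 2 ≤ 4 (triangle on l)
L = 3 + 1 + 2 = 6 (even)

m_sum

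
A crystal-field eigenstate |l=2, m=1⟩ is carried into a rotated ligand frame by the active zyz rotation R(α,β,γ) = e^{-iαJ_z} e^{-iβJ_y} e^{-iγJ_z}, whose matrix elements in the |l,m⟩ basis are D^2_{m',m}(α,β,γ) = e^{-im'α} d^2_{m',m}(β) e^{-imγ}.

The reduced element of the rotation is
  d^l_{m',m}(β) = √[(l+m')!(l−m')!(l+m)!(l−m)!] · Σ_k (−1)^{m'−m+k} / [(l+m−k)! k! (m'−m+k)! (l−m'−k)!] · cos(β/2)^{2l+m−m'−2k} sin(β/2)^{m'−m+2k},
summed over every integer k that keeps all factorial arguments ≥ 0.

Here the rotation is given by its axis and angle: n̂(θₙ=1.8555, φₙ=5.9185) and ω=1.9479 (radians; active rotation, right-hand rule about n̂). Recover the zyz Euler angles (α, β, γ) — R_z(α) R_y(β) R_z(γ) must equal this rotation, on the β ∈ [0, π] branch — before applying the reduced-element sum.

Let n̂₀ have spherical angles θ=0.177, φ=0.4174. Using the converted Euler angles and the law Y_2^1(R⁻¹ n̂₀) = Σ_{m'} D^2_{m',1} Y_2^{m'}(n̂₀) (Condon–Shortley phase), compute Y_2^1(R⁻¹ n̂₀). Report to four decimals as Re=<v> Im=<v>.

Axis–angle → zyz. n̂ = (sinθₙcosφₙ, sinθₙsinφₙ, cosθₙ) = (+0.896628, -0.342298, -0.280873), ω = 1.9479.
R = I cosω + sinω [n̂]ₓ + (1−cosω) n̂n̂ᵀ gives
  R = [+0.731748, -0.158791, -0.662820; -0.681066, -0.207917, -0.702082; -0.026327, +0.965171, -0.260290]
β = atan2(√(R₁₃²+R₂₃²), R₃₃) = 1.834119; α = atan2(R₂₃, R₁₃) mod 2π = 3.955749; γ = atan2(R₃₂, −R₃₁) mod 2π = 1.543527
Need the full column D^2_{m',1} for m'=−2..2 at α=3.9557, β=1.8341, γ=1.5435.
cos(β/2)=0.608157, sin(β/2)=0.793817
d^2_{-2,1}: single k=3 term ⇒ +0.608424;  D = +0.606239+0.051524i
d^2_{-1,1}: k∈[2..3] ⇒ +0.699187 -0.397083 = +0.302104;  D = -0.225247+0.201322i
d^2_{0,1}: k∈[1..2] ⇒ +0.437364 -0.745164 = -0.307800;  D = -0.008393+0.307686i
d^2_{1,1}: k∈[0..1] ⇒ +0.136793 -0.699187 = -0.562394;  D = -0.398264-0.397081i
d^2_{2,1}: single k=0 term ⇒ -0.357106;  D = +0.356943-0.010799i
Y_2^{m'}(θ=0.177,φ=0.4174) and Σ D·Y over m':
  (+0.6062+0.0515i)·(+0.0080-0.0089i)  (-0.2252+0.2013i)·(+0.1224-0.0543i)  (-0.0084+0.3077i)·(+0.6014+0.0000i)  (-0.3983-0.3971i)·(-0.1224-0.0543i)  (+0.3569-0.0108i)·(+0.0080+0.0089i)
Y_2^1(R⁻¹ n̂) = +0.013801+0.290266i

Re=0.0138 Im=0.2903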